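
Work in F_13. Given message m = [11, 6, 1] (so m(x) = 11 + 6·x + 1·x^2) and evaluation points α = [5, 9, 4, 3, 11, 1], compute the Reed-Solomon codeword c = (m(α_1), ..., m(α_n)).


c = [1, 3, 12, 12, 3, 5]

Message polynomial: m(x) = 11 + 6·x + 1·x^2 (mod 13).
For each evaluation point α_i, compute m(α_i) mod 13:
  α_1 = 5: Horner steps 1 → 11 → 1, so m(5) = 1.
  α_2 = 9: Horner steps 1 → 2 → 3, so m(9) = 3.
  α_3 = 4: Horner steps 1 → 10 → 12, so m(4) = 12.
  α_4 = 3: Horner steps 1 → 9 → 12, so m(3) = 12.
  α_5 = 11: Horner steps 1 → 4 → 3, so m(11) = 3.
  α_6 = 1: Horner steps 1 → 7 → 5, so m(1) = 5.
Codeword c = [1, 3, 12, 12, 3, 5] ∈ F_13^6.


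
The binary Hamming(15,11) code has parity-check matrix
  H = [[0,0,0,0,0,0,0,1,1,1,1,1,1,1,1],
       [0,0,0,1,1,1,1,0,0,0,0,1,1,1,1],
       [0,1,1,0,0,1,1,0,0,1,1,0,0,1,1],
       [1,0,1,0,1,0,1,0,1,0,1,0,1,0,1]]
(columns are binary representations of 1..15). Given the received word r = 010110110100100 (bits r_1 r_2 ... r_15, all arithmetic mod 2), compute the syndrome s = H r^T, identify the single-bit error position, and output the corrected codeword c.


s = (1, 0, 1, 1)^T, error position = 11, corrected codeword c = 010110110110100

Compute s = H r^T mod 2 one row at a time:
  s_1 = 1 + 0 + 1 + 0 + 0 + 1 + 0 + 0 = 3 ≡ 1 (mod 2).
  s_2 = 1 + 1 + 0 + 1 + 0 + 1 + 0 + 0 = 4 ≡ 0 (mod 2).
  s_3 = 1 + 0 + 0 + 1 + 1 + 0 + 0 + 0 = 3 ≡ 1 (mod 2).
  s_4 = 0 + 0 + 1 + 1 + 0 + 0 + 1 + 0 = 3 ≡ 1 (mod 2).
s = (1, 0, 1, 1)^T — this equals column 11 of H (binary 1011), so error is at position 11.
Correct: flip bit 11 of r = 010110110100100 to get c = 010110110110100.


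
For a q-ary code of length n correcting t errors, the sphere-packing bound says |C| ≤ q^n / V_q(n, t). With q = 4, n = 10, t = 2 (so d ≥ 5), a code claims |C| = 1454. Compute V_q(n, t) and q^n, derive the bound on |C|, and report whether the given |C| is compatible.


V_q(n, t) = 436, q^n = 1048576, Hamming bound = 2404, |C| = 1454 ≤ bound (satisfied).

Step 1: Compute V_q(n, t) = Σ_{j=0}^2 C(n, j) (q−1)^j.
  j = 0: C(10,0)·(3)^0 = 1·1 = 1.
  j = 1: C(10,1)·(3)^1 = 10·3 = 30.
  j = 2: C(10,2)·(3)^2 = 45·9 = 405.
  V_q(n, t) = 1 + 30 + 405 = 436.
Step 2: q^n = 4^10 = 1048576.
Step 3: Hamming bound ⌊q^n / V_q(n,t)⌋ = ⌊1048576/436⌋ = 2404.
Step 4: Compare |C| = 1454 to 2404: satisfied.
The claimed |C| lies below the Hamming bound.


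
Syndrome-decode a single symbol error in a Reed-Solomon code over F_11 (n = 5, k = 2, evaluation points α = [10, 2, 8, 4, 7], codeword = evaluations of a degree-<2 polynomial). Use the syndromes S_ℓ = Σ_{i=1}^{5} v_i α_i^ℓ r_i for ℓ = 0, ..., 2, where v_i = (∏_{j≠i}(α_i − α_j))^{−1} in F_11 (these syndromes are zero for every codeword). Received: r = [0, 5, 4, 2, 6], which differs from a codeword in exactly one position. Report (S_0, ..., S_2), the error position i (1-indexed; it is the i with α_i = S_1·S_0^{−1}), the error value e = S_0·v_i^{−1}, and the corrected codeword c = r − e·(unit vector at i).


S = (10, 7, 6), error at position 4, error magnitude e = 1, c = [0, 5, 4, 1, 6].

Step 1: column multipliers v_i = (∏_{j≠i}(α_i − α_j))^{−1} mod 11.
  i = 1 (α = 10): (10−2)(10−8)(10−4)(10−7) = 8·2·6·3 = 288 ≡ 2, so v_1 = 2^{−1} = 6 (mod 11).
  i = 2 (α = 2): (2−10)(2−8)(2−4)(2−7) = (−8)·(−6)·(−2)·(−5) = 480 ≡ 7, so v_2 = 7^{−1} = 8 (mod 11).
  i = 3 (α = 8): (8−10)(8−2)(8−4)(8−7) = (−2)·6·4·1 = −48 ≡ 7, so v_3 = 7^{−1} = 8 (mod 11).
  i = 4 (α = 4): (4−10)(4−2)(4−8)(4−7) = (−6)·2·(−4)·(−3) = −144 ≡ 10, so v_4 = 10^{−1} = 10 (mod 11).
  i = 5 (α = 7): (7−10)(7−2)(7−8)(7−4) = (−3)·5·(−1)·3 = 45 ≡ 1, so v_5 = 1^{−1} = 1 (mod 11).
  v = [6, 8, 8, 10, 1].
Step 2: syndromes of r = [0, 5, 4, 2, 6] (all sums mod 11).
  S_0 = Σ v_i r_i = 6·0 + 8·5 + 8·4 + 10·2 + 1·6 = 98 ≡ 10.
  S_1 = Σ v_i α_i r_i = 6·10·0 + 8·2·5 + 8·8·4 + 10·4·2 + 1·7·6 = 458 ≡ 7.
  α_i^2 mod 11 = [1, 4, 9, 5, 5].
  S_2 = Σ v_i α_i^2 r_i = 6·1·0 + 8·4·5 + 8·9·4 + 10·5·2 + 1·5·6 = 578 ≡ 6.
  S = (10, 7, 6) ≠ 0, so r is not a codeword (an error is present).
Step 3: locate the error. For a single error e at position i, S_ℓ = v_i·e·α_i^ℓ, so α_err = S_1/S_0.
  S_0^{−1} = 10^{−1} = 10 (mod 11), so α_err = 7·10 = 70 ≡ 4 = α_4. Error position i = 4.
  Consistency check: S_2/S_1 = 6·8 = 48 ≡ 4 = α_err ✓ (single-error assumption holds).
Step 4: error magnitude e = S_0/v_4 = S_0·∏_{j≠4}(α_4 − α_j) = 10·10 = 100 ≡ 1 (mod 11).
Step 5: correct position 4: c_4 = r_4 − e = 2 − 1 ≡ 1 (mod 11). Hence c = [0, 5, 4, 1, 6].
  Check: interpolating c through the α_i gives m(x) = 9 + 9·x (degree < 2) with m(α_i) = c_i for every i, so c is indeed a codeword.


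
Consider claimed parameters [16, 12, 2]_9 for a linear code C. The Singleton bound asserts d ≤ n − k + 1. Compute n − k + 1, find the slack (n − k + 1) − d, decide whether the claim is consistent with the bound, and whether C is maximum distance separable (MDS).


Singleton RHS = n − k + 1 = 5, slack = 3, bound satisfied, not MDS.

Singleton bound: d ≤ n − k + 1.
Here n = 16, k = 12, so n − k + 1 = 5.
Given d = 2, check d ≤ 5: YES.
Slack = (n − k + 1) − d = 3.
The code is NOT MDS (slack = 3 > 0).
Description: the claimed parameters are [16, 12, 2]_9; such a code would be non-MDS.


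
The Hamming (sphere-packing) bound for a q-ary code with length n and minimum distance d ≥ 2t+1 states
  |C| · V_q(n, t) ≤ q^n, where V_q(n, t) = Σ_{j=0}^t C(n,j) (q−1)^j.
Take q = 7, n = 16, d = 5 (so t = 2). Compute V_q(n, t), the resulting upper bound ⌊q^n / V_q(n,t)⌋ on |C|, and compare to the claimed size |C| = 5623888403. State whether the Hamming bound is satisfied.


V_q(n, t) = 4417, q^n = 33232930569601, Hamming bound = 7523869270, |C| = 5623888403 ≤ bound (satisfied).

Step 1: Compute V_q(n, t) = Σ_{j=0}^2 C(n, j) (q−1)^j.
  j = 0: C(16,0)·(6)^0 = 1·1 = 1.
  j = 1: C(16,1)·(6)^1 = 16·6 = 96.
  j = 2: C(16,2)·(6)^2 = 120·36 = 4320.
  V_q(n, t) = 1 + 96 + 4320 = 4417.
Step 2: q^n = 7^16 = 33232930569601.
Step 3: Hamming bound ⌊q^n / V_q(n,t)⌋ = ⌊33232930569601/4417⌋ = 7523869270.
Step 4: Compare |C| = 5623888403 to 7523869270: satisfied.
The claimed |C| lies below the Hamming bound.


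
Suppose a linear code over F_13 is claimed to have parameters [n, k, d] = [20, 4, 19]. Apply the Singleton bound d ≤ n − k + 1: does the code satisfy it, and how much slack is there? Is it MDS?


Singleton RHS = n − k + 1 = 17, slack = -2, bound violated (no such code; not MDS).

Singleton bound: d ≤ n − k + 1.
Here n = 20, k = 4, so n − k + 1 = 17.
Given d = 19, check d ≤ 17: NO.
Slack = (n − k + 1) − d = -2.
The slack is negative: d = 19 exceeds n − k + 1 = 17 by 2, so the Singleton bound is violated and no linear [20, 4, 19]_13 code can exist. In particular it is not MDS (MDS requires d = n − k + 1 exactly).
Description: the claimed parameters are [20, 4, 19]_13; such a code would be impossible (violates the Singleton bound).


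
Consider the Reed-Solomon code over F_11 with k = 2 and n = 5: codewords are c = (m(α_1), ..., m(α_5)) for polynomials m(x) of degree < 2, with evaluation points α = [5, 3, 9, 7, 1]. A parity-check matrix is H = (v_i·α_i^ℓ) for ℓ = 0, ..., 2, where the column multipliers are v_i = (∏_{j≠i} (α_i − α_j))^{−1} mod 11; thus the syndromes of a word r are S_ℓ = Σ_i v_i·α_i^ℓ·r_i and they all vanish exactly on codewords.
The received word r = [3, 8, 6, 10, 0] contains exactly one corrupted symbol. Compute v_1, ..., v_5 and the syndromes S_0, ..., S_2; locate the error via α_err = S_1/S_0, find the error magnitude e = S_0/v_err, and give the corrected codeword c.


S = (4, 1, 3), error at position 2, error magnitude e = 1, c = [3, 7, 6, 10, 0].

Step 1: column multipliers v_i = (∏_{j≠i}(α_i − α_j))^{−1} mod 11.
  i = 1 (α = 5): (5−3)(5−9)(5−7)(5−1) = 2·(−4)·(−2)·4 = 64 ≡ 9, so v_1 = 9^{−1} = 5 (mod 11).
  i = 2 (α = 3): (3−5)(3−9)(3−7)(3−1) = (−2)·(−6)·(−4)·2 = −96 ≡ 3, so v_2 = 3^{−1} = 4 (mod 11).
  i = 3 (α = 9): (9−5)(9−3)(9−7)(9−1) = 4·6·2·8 = 384 ≡ 10, so v_3 = 10^{−1} = 10 (mod 11).
  i = 4 (α = 7): (7−5)(7−3)(7−9)(7−1) = 2·4·(−2)·6 = −96 ≡ 3, so v_4 = 3^{−1} = 4 (mod 11).
  i = 5 (α = 1): (1−5)(1−3)(1−9)(1−7) = (−4)·(−2)·(−8)·(−6) = 384 ≡ 10, so v_5 = 10^{−1} = 10 (mod 11).
  v = [5, 4, 10, 4, 10].
Step 2: syndromes of r = [3, 8, 6, 10, 0] (all sums mod 11).
  S_0 = Σ v_i r_i = 5·3 + 4·8 + 10·6 + 4·10 + 10·0 = 147 ≡ 4.
  S_1 = Σ v_i α_i r_i = 5·5·3 + 4·3·8 + 10·9·6 + 4·7·10 + 10·1·0 = 991 ≡ 1.
  α_i^2 mod 11 = [3, 9, 4, 5, 1].
  S_2 = Σ v_i α_i^2 r_i = 5·3·3 + 4·9·8 + 10·4·6 + 4·5·10 + 10·1·0 = 773 ≡ 3.
  S = (4, 1, 3) ≠ 0, so r is not a codeword (an error is present).
Step 3: locate the error. For a single error e at position i, S_ℓ = v_i·e·α_i^ℓ, so α_err = S_1/S_0.
  S_0^{−1} = 4^{−1} = 3 (mod 11), so α_err = 1·3 = 3 ≡ 3 = α_2. Error position i = 2.
  Consistency check: S_2/S_1 = 3·1 = 3 ≡ 3 = α_err ✓ (single-error assumption holds).
Step 4: error magnitude e = S_0/v_2 = S_0·∏_{j≠2}(α_2 − α_j) = 4·3 = 12 ≡ 1 (mod 11).
Step 5: correct position 2: c_2 = r_2 − e = 8 − 1 ≡ 7 (mod 11). Hence c = [3, 7, 6, 10, 0].
  Check: interpolating c through the α_i gives m(x) = 2 + 9·x (degree < 2) with m(α_i) = c_i for every i, so c is indeed a codeword.


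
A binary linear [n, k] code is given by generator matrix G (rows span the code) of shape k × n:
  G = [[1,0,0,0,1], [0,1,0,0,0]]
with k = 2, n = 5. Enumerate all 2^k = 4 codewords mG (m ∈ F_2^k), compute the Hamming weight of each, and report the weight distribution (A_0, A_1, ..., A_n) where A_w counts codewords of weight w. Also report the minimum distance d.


Weight distribution: A_0 = 1, A_1 = 1, A_2 = 1, A_3 = 1. Minimum distance d = 1.

Enumerate all 2^2 = 4 messages m ∈ F_2^2.
For each, compute codeword c = mG in F_2^5, then tally its weight.
  m = 00 → c = 00000, weight = 0.
  m = 10 → c = 10001, weight = 2.
  m = 01 → c = 01000, weight = 1.
  m = 11 → c = 11001, weight = 3.
Tally weights:
  weight 0: 1 codewords.
  weight 1: 1 codewords.
  weight 2: 1 codewords.
  weight 3: 1 codewords.
Minimum distance d = smallest w > 0 with A_w > 0 = 1.
Sanity: Σ A_w = 4 = 2^2 = 4 ✓.


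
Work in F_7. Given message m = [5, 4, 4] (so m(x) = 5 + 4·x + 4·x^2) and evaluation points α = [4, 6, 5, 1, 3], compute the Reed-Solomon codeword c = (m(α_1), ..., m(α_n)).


c = [1, 5, 6, 6, 4]

Message polynomial: m(x) = 5 + 4·x + 4·x^2 (mod 7).
For each evaluation point α_i, compute m(α_i) mod 7:
  α_1 = 4: Horner steps 4 → 6 → 1, so m(4) = 1.
  α_2 = 6: Horner steps 4 → 0 → 5, so m(6) = 5.
  α_3 = 5: Horner steps 4 → 3 → 6, so m(5) = 6.
  α_4 = 1: Horner steps 4 → 1 → 6, so m(1) = 6.
  α_5 = 3: Horner steps 4 → 2 → 4, so m(3) = 4.
Codeword c = [1, 5, 6, 6, 4] ∈ F_7^5.


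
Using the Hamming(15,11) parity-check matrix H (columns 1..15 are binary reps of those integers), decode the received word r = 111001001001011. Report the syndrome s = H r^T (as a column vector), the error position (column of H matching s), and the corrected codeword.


s = (0, 0, 1, 0)^T, error position = 2, corrected codeword c = 101001001001011

Compute s = H r^T mod 2 one row at a time:
  s_1 = 0 + 1 + 0 + 0 + 1 + 0 + 1 + 1 = 4 ≡ 0 (mod 2).
  s_2 = 0 + 0 + 1 + 0 + 1 + 0 + 1 + 1 = 4 ≡ 0 (mod 2).
  s_3 = 1 + 1 + 1 + 0 + 0 + 0 + 1 + 1 = 5 ≡ 1 (mod 2).
  s_4 = 1 + 1 + 0 + 0 + 1 + 0 + 0 + 1 = 4 ≡ 0 (mod 2).
s = (0, 0, 1, 0)^T — this equals column 2 of H (binary 0010), so error is at position 2.
Correct: flip bit 2 of r = 111001001001011 to get c = 101001001001011.


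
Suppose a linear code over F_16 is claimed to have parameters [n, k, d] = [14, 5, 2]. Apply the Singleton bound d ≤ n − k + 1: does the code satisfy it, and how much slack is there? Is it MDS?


Singleton RHS = n − k + 1 = 10, slack = 8, bound satisfied, not MDS.

Singleton bound: d ≤ n − k + 1.
Here n = 14, k = 5, so n − k + 1 = 10.
Given d = 2, check d ≤ 10: YES.
Slack = (n − k + 1) − d = 8.
The code is NOT MDS (slack = 8 > 0).
Description: the claimed parameters are [14, 5, 2]_16; such a code would be non-MDS.


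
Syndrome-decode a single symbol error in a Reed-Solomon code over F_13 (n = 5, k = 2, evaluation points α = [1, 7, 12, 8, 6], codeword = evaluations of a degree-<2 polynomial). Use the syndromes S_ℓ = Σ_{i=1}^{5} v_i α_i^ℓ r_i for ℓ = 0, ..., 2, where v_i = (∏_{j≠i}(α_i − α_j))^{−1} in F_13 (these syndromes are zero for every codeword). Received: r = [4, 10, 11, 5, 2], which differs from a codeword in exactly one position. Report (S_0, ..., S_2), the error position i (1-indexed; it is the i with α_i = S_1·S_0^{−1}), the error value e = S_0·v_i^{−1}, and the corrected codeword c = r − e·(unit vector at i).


S = (9, 9, 9), error at position 1, error magnitude e = 3, c = [1, 10, 11, 5, 2].

Step 1: column multipliers v_i = (∏_{j≠i}(α_i − α_j))^{−1} mod 13.
  i = 1 (α = 1): (1−7)(1−12)(1−8)(1−6) = (−6)·(−11)·(−7)·(−5) = 2310 ≡ 9, so v_1 = 9^{−1} = 3 (mod 13).
  i = 2 (α = 7): (7−1)(7−12)(7−8)(7−6) = 6·(−5)·(−1)·1 = 30 ≡ 4, so v_2 = 4^{−1} = 10 (mod 13).
  i = 3 (α = 12): (12−1)(12−7)(12−8)(12−6) = 11·5·4·6 = 1320 ≡ 7, so v_3 = 7^{−1} = 2 (mod 13).
  i = 4 (α = 8): (8−1)(8−7)(8−12)(8−6) = 7·1·(−4)·2 = −56 ≡ 9, so v_4 = 9^{−1} = 3 (mod 13).
  i = 5 (α = 6): (6−1)(6−7)(6−12)(6−8) = 5·(−1)·(−6)·(−2) = −60 ≡ 5, so v_5 = 5^{−1} = 8 (mod 13).
  v = [3, 10, 2, 3, 8].
Step 2: syndromes of r = [4, 10, 11, 5, 2] (all sums mod 13).
  S_0 = Σ v_i r_i = 3·4 + 10·10 + 2·11 + 3·5 + 8·2 = 165 ≡ 9.
  S_1 = Σ v_i α_i r_i = 3·1·4 + 10·7·10 + 2·12·11 + 3·8·5 + 8·6·2 = 1192 ≡ 9.
  α_i^2 mod 13 = [1, 10, 1, 12, 10].
  S_2 = Σ v_i α_i^2 r_i = 3·1·4 + 10·10·10 + 2·1·11 + 3·12·5 + 8·10·2 = 1374 ≡ 9.
  S = (9, 9, 9) ≠ 0, so r is not a codeword (an error is present).
Step 3: locate the error. For a single error e at position i, S_ℓ = v_i·e·α_i^ℓ, so α_err = S_1/S_0.
  S_0^{−1} = 9^{−1} = 3 (mod 13), so α_err = 9·3 = 27 ≡ 1 = α_1. Error position i = 1.
  Consistency check: S_2/S_1 = 9·3 = 27 ≡ 1 = α_err ✓ (single-error assumption holds).
Step 4: error magnitude e = S_0/v_1 = S_0·∏_{j≠1}(α_1 − α_j) = 9·9 = 81 ≡ 3 (mod 13).
Step 5: correct position 1: c_1 = r_1 − e = 4 − 3 ≡ 1 (mod 13). Hence c = [1, 10, 11, 5, 2].
  Check: interpolating c through the α_i gives m(x) = 6 + 8·x (degree < 2) with m(α_i) = c_i for every i, so c is indeed a codeword.


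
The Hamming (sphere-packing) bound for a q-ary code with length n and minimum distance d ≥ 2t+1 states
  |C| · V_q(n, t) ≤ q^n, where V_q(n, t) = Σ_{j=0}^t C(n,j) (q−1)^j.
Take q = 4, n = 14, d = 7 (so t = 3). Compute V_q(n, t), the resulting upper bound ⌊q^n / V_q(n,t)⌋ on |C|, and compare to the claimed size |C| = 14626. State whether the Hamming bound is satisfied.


V_q(n, t) = 10690, q^n = 268435456, Hamming bound = 25110, |C| = 14626 ≤ bound (satisfied).

Step 1: Compute V_q(n, t) = Σ_{j=0}^3 C(n, j) (q−1)^j.
  j = 0: C(14,0)·(3)^0 = 1·1 = 1.
  j = 1: C(14,1)·(3)^1 = 14·3 = 42.
  j = 2: C(14,2)·(3)^2 = 91·9 = 819.
  j = 3: C(14,3)·(3)^3 = 364·27 = 9828.
  V_q(n, t) = 1 + 42 + 819 + 9828 = 10690.
Step 2: q^n = 4^14 = 268435456.
Step 3: Hamming bound ⌊q^n / V_q(n,t)⌋ = ⌊268435456/10690⌋ = 25110.
Step 4: Compare |C| = 14626 to 25110: satisfied.
The claimed |C| lies below the Hamming bound.


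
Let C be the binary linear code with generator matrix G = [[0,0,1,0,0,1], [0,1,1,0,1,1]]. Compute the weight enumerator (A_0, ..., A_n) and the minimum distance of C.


Weight distribution: A_0 = 1, A_2 = 2, A_4 = 1. Minimum distance d = 2.

Enumerate all 2^2 = 4 messages m ∈ F_2^2.
For each, compute codeword c = mG in F_2^6, then tally its weight.
  m = 00 → c = 000000, weight = 0.
  m = 10 → c = 001001, weight = 2.
  m = 01 → c = 011011, weight = 4.
  m = 11 → c = 010010, weight = 2.
Tally weights:
  weight 0: 1 codewords.
  weight 2: 2 codewords.
  weight 4: 1 codewords.
Minimum distance d = smallest w > 0 with A_w > 0 = 2.
Sanity: Σ A_w = 4 = 2^2 = 4 ✓.


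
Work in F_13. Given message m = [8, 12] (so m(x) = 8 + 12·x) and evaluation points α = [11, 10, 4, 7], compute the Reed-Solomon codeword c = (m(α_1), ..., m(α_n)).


c = [10, 11, 4, 1]

Message polynomial: m(x) = 8 + 12·x (mod 13).
For each evaluation point α_i, compute m(α_i) mod 13:
  α_1 = 11: Horner steps 12 → 10, so m(11) = 10.
  α_2 = 10: Horner steps 12 → 11, so m(10) = 11.
  α_3 = 4: Horner steps 12 → 4, so m(4) = 4.
  α_4 = 7: Horner steps 12 → 1, so m(7) = 1.
Codeword c = [10, 11, 4, 1] ∈ F_13^4.


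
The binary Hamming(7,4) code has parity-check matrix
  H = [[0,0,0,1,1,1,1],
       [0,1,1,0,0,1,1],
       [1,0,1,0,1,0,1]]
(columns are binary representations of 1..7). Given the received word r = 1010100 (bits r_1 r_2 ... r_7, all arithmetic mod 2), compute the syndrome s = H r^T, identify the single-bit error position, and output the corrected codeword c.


s = (1, 1, 1)^T, error position = 7, corrected codeword c = 1010101

Compute s = H r^T mod 2 one row at a time:
  s_1 = 0 + 1 + 0 + 0 = 1 ≡ 1 (mod 2).
  s_2 = 0 + 1 + 0 + 0 = 1 ≡ 1 (mod 2).
  s_3 = 1 + 1 + 1 + 0 = 3 ≡ 1 (mod 2).
s = (1, 1, 1)^T — this equals column 7 of H (binary 111), so error is at position 7.
Correct: flip bit 7 of r = 1010100 to get c = 1010101.


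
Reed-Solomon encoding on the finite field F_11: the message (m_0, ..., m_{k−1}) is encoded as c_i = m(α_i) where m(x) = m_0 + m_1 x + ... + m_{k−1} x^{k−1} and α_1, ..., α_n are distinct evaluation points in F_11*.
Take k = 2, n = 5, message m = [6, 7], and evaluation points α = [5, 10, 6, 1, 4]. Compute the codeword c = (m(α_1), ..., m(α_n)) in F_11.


c = [8, 10, 4, 2, 1]

Message polynomial: m(x) = 6 + 7·x (mod 11).
For each evaluation point α_i, compute m(α_i) mod 11:
  α_1 = 5: Horner steps 7 → 8, so m(5) = 8.
  α_2 = 10: Horner steps 7 → 10, so m(10) = 10.
  α_3 = 6: Horner steps 7 → 4, so m(6) = 4.
  α_4 = 1: Horner steps 7 → 2, so m(1) = 2.
  α_5 = 4: Horner steps 7 → 1, so m(4) = 1.
Codeword c = [8, 10, 4, 2, 1] ∈ F_11^5.


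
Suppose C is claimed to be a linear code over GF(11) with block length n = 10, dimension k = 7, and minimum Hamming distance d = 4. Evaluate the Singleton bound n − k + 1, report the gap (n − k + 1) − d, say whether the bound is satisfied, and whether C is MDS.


Singleton RHS = n − k + 1 = 4, slack = 0, bound satisfied, MDS.

Singleton bound: d ≤ n − k + 1.
Here n = 10, k = 7, so n − k + 1 = 4.
Given d = 4, check d ≤ 4: YES.
Slack = (n − k + 1) − d = 0.
The code is MDS (slack = 0).
Description: the claimed parameters are [10, 7, 4]_11; such a code would be MDS (meets Singleton bound).


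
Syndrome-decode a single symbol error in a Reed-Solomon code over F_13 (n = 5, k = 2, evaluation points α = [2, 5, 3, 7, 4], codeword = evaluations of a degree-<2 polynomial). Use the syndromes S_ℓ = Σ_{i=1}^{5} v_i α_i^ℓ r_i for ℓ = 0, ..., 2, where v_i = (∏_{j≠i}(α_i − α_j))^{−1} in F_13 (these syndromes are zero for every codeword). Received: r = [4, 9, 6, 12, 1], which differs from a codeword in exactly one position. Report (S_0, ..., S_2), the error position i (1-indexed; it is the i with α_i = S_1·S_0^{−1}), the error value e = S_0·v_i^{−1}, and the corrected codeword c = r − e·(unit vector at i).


S = (8, 3, 6), error at position 1, error magnitude e = 6, c = [11, 9, 6, 12, 1].

Step 1: column multipliers v_i = (∏_{j≠i}(α_i − α_j))^{−1} mod 13.
  i = 1 (α = 2): (2−5)(2−3)(2−7)(2−4) = (−3)·(−1)·(−5)·(−2) = 30 ≡ 4, so v_1 = 4^{−1} = 10 (mod 13).
  i = 2 (α = 5): (5−2)(5−3)(5−7)(5−4) = 3·2·(−2)·1 = −12 ≡ 1, so v_2 = 1^{−1} = 1 (mod 13).
  i = 3 (α = 3): (3−2)(3−5)(3−7)(3−4) = 1·(−2)·(−4)·(−1) = −8 ≡ 5, so v_3 = 5^{−1} = 8 (mod 13).
  i = 4 (α = 7): (7−2)(7−5)(7−3)(7−4) = 5·2·4·3 = 120 ≡ 3, so v_4 = 3^{−1} = 9 (mod 13).
  i = 5 (α = 4): (4−2)(4−5)(4−3)(4−7) = 2·(−1)·1·(−3) = 6 ≡ 6, so v_5 = 6^{−1} = 11 (mod 13).
  v = [10, 1, 8, 9, 11].
Step 2: syndromes of r = [4, 9, 6, 12, 1] (all sums mod 13).
  S_0 = Σ v_i r_i = 10·4 + 1·9 + 8·6 + 9·12 + 11·1 = 216 ≡ 8.
  S_1 = Σ v_i α_i r_i = 10·2·4 + 1·5·9 + 8·3·6 + 9·7·12 + 11·4·1 = 1069 ≡ 3.
  α_i^2 mod 13 = [4, 12, 9, 10, 3].
  S_2 = Σ v_i α_i^2 r_i = 10·4·4 + 1·12·9 + 8·9·6 + 9·10·12 + 11·3·1 = 1813 ≡ 6.
  S = (8, 3, 6) ≠ 0, so r is not a codeword (an error is present).
Step 3: locate the error. For a single error e at position i, S_ℓ = v_i·e·α_i^ℓ, so α_err = S_1/S_0.
  S_0^{−1} = 8^{−1} = 5 (mod 13), so α_err = 3·5 = 15 ≡ 2 = α_1. Error position i = 1.
  Consistency check: S_2/S_1 = 6·9 = 54 ≡ 2 = α_err ✓ (single-error assumption holds).
Step 4: error magnitude e = S_0/v_1 = S_0·∏_{j≠1}(α_1 − α_j) = 8·4 = 32 ≡ 6 (mod 13).
Step 5: correct position 1: c_1 = r_1 − e = 4 − 6 ≡ 11 (mod 13). Hence c = [11, 9, 6, 12, 1].
  Check: interpolating c through the α_i gives m(x) = 8 + 8·x (degree < 2) with m(α_i) = c_i for every i, so c is indeed a codeword.


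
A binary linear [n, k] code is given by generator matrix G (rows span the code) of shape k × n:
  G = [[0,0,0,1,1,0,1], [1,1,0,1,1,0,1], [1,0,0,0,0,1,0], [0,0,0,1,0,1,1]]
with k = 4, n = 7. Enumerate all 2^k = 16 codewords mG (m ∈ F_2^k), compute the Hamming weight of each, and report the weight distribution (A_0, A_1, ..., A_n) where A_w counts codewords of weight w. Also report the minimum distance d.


Weight distribution: A_0 = 1, A_2 = 6, A_3 = 4, A_4 = 1, A_5 = 4. Minimum distance d = 2.

Enumerate all 2^4 = 16 messages m ∈ F_2^4.
For each, compute codeword c = mG in F_2^7, then tally its weight.
  m = 0000 → c = 0000000, weight = 0.
  m = 1000 → c = 0001101, weight = 3.
  m = 0100 → c = 1101101, weight = 5.
  m = 1100 → c = 1100000, weight = 2.
  m = 0010 → c = 1000010, weight = 2.
  m = 1010 → c = 1001111, weight = 5.
  m = 0110 → c = 0101111, weight = 5.
  m = 1110 → c = 0100010, weight = 2.
  m = 0001 → c = 0001011, weight = 3.
  m = 1001 → c = 0000110, weight = 2.
  m = 0101 → c = 1100110, weight = 4.
  m = 1101 → c = 1101011, weight = 5.
  m = 0011 → c = 1001001, weight = 3.
  m = 1011 → c = 1000100, weight = 2.
  m = 0111 → c = 0100100, weight = 2.
  m = 1111 → c = 0101001, weight = 3.
Tally weights:
  weight 0: 1 codewords.
  weight 2: 6 codewords.
  weight 3: 4 codewords.
  weight 4: 1 codewords.
  weight 5: 4 codewords.
Minimum distance d = smallest w > 0 with A_w > 0 = 2.
Sanity: Σ A_w = 16 = 2^4 = 16 ✓.


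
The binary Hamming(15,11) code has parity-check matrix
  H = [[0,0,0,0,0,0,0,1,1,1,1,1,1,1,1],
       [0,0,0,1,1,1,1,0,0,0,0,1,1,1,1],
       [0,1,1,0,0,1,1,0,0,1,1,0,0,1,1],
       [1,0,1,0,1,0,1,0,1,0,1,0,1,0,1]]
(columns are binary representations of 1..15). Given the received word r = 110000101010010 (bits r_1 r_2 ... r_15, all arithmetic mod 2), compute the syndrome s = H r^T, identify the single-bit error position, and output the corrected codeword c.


s = (1, 0, 0, 0)^T, error position = 8, corrected codeword c = 110000111010010

Compute s = H r^T mod 2 one row at a time:
  s_1 = 0 + 1 + 0 + 1 + 0 + 0 + 1 + 0 = 3 ≡ 1 (mod 2).
  s_2 = 0 + 0 + 0 + 1 + 0 + 0 + 1 + 0 = 2 ≡ 0 (mod 2).
  s_3 = 1 + 0 + 0 + 1 + 0 + 1 + 1 + 0 = 4 ≡ 0 (mod 2).
  s_4 = 1 + 0 + 0 + 1 + 1 + 1 + 0 + 0 = 4 ≡ 0 (mod 2).
s = (1, 0, 0, 0)^T — this equals column 8 of H (binary 1000), so error is at position 8.
Correct: flip bit 8 of r = 110000101010010 to get c = 110000111010010.


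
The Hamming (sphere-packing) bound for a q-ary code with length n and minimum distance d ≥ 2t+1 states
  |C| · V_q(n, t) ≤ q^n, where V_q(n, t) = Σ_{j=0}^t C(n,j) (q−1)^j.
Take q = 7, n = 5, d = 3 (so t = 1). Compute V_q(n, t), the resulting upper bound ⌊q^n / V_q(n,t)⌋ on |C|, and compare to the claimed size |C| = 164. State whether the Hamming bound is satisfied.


V_q(n, t) = 31, q^n = 16807, Hamming bound = 542, |C| = 164 ≤ bound (satisfied).

Step 1: Compute V_q(n, t) = Σ_{j=0}^1 C(n, j) (q−1)^j.
  j = 0: C(5,0)·(6)^0 = 1·1 = 1.
  j = 1: C(5,1)·(6)^1 = 5·6 = 30.
  V_q(n, t) = 1 + 30 = 31.
Step 2: q^n = 7^5 = 16807.
Step 3: Hamming bound ⌊q^n / V_q(n,t)⌋ = ⌊16807/31⌋ = 542.
Step 4: Compare |C| = 164 to 542: satisfied.
The claimed |C| lies below the Hamming bound.


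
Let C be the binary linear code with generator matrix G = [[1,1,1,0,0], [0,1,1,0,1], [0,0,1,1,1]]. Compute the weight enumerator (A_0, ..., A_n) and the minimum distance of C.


Weight distribution: A_0 = 1, A_2 = 2, A_3 = 4, A_4 = 1. Minimum distance d = 2.

Enumerate all 2^3 = 8 messages m ∈ F_2^3.
For each, compute codeword c = mG in F_2^5, then tally its weight.
  m = 000 → c = 00000, weight = 0.
  m = 100 → c = 11100, weight = 3.
  m = 010 → c = 01101, weight = 3.
  m = 110 → c = 10001, weight = 2.
  m = 001 → c = 00111, weight = 3.
  m = 101 → c = 11011, weight = 4.
  m = 011 → c = 01010, weight = 2.
  m = 111 → c = 10110, weight = 3.
Tally weights:
  weight 0: 1 codewords.
  weight 2: 2 codewords.
  weight 3: 4 codewords.
  weight 4: 1 codewords.
Minimum distance d = smallest w > 0 with A_w > 0 = 2.
Sanity: Σ A_w = 8 = 2^3 = 8 ✓.


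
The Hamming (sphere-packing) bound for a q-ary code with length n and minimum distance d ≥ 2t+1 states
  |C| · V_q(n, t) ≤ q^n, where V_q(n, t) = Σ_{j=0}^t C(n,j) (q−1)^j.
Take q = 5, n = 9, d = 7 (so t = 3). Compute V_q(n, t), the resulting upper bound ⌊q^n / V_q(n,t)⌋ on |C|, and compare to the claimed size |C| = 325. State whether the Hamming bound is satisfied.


V_q(n, t) = 5989, q^n = 1953125, Hamming bound = 326, |C| = 325 ≤ bound (satisfied).

Step 1: Compute V_q(n, t) = Σ_{j=0}^3 C(n, j) (q−1)^j.
  j = 0: C(9,0)·(4)^0 = 1·1 = 1.
  j = 1: C(9,1)·(4)^1 = 9·4 = 36.
  j = 2: C(9,2)·(4)^2 = 36·16 = 576.
  j = 3: C(9,3)·(4)^3 = 84·64 = 5376.
  V_q(n, t) = 1 + 36 + 576 + 5376 = 5989.
Step 2: q^n = 5^9 = 1953125.
Step 3: Hamming bound ⌊q^n / V_q(n,t)⌋ = ⌊1953125/5989⌋ = 326.
Step 4: Compare |C| = 325 to 326: satisfied.
The claimed |C| lies below the Hamming bound.


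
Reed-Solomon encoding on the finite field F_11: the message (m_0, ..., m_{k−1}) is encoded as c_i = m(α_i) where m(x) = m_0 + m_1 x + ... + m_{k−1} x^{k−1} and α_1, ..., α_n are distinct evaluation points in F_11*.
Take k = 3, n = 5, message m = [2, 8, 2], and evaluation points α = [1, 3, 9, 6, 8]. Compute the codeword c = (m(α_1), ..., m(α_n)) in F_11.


c = [1, 0, 5, 1, 7]

Message polynomial: m(x) = 2 + 8·x + 2·x^2 (mod 11).
For each evaluation point α_i, compute m(α_i) mod 11:
  α_1 = 1: Horner steps 2 → 10 → 1, so m(1) = 1.
  α_2 = 3: Horner steps 2 → 3 → 0, so m(3) = 0.
  α_3 = 9: Horner steps 2 → 4 → 5, so m(9) = 5.
  α_4 = 6: Horner steps 2 → 9 → 1, so m(6) = 1.
  α_5 = 8: Horner steps 2 → 2 → 7, so m(8) = 7.
Codeword c = [1, 0, 5, 1, 7] ∈ F_11^5.


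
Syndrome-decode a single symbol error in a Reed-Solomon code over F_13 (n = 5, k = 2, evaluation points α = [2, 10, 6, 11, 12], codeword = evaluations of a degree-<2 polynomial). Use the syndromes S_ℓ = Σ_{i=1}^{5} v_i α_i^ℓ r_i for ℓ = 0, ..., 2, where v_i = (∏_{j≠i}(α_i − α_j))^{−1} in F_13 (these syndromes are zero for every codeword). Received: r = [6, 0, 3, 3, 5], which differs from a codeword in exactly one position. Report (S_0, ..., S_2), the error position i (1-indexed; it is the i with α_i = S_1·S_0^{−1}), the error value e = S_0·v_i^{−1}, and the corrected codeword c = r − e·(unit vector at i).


S = (1, 11, 4), error at position 4, error magnitude e = 7, c = [6, 0, 3, 9, 5].

Step 1: column multipliers v_i = (∏_{j≠i}(α_i − α_j))^{−1} mod 13.
  i = 1 (α = 2): (2−10)(2−6)(2−11)(2−12) = (−8)·(−4)·(−9)·(−10) = 2880 ≡ 7, so v_1 = 7^{−1} = 2 (mod 13).
  i = 2 (α = 10): (10−2)(10−6)(10−11)(10−12) = 8·4·(−1)·(−2) = 64 ≡ 12, so v_2 = 12^{−1} = 12 (mod 13).
  i = 3 (α = 6): (6−2)(6−10)(6−11)(6−12) = 4·(−4)·(−5)·(−6) = −480 ≡ 1, so v_3 = 1^{−1} = 1 (mod 13).
  i = 4 (α = 11): (11−2)(11−10)(11−6)(11−12) = 9·1·5·(−1) = −45 ≡ 7, so v_4 = 7^{−1} = 2 (mod 13).
  i = 5 (α = 12): (12−2)(12−10)(12−6)(12−11) = 10·2·6·1 = 120 ≡ 3, so v_5 = 3^{−1} = 9 (mod 13).
  v = [2, 12, 1, 2, 9].
Step 2: syndromes of r = [6, 0, 3, 3, 5] (all sums mod 13).
  S_0 = Σ v_i r_i = 2·6 + 12·0 + 1·3 + 2·3 + 9·5 = 66 ≡ 1.
  S_1 = Σ v_i α_i r_i = 2·2·6 + 12·10·0 + 1·6·3 + 2·11·3 + 9·12·5 = 648 ≡ 11.
  α_i^2 mod 13 = [4, 9, 10, 4, 1].
  S_2 = Σ v_i α_i^2 r_i = 2·4·6 + 12·9·0 + 1·10·3 + 2·4·3 + 9·1·5 = 147 ≡ 4.
  S = (1, 11, 4) ≠ 0, so r is not a codeword (an error is present).
Step 3: locate the error. For a single error e at position i, S_ℓ = v_i·e·α_i^ℓ, so α_err = S_1/S_0.
  S_0^{−1} = 1^{−1} = 1 (mod 13), so α_err = 11·1 = 11 ≡ 11 = α_4. Error position i = 4.
  Consistency check: S_2/S_1 = 4·6 = 24 ≡ 11 = α_err ✓ (single-error assumption holds).
Step 4: error magnitude e = S_0/v_4 = S_0·∏_{j≠4}(α_4 − α_j) = 1·7 = 7 ≡ 7 (mod 13).
Step 5: correct position 4: c_4 = r_4 − e = 3 − 7 ≡ 9 (mod 13). Hence c = [6, 0, 3, 9, 5].
  Check: interpolating c through the α_i gives m(x) = 1 + 9·x (degree < 2) with m(α_i) = c_i for every i, so c is indeed a codeword.


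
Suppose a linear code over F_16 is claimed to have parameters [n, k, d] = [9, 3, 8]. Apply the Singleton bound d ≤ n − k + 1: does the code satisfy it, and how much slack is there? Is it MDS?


Singleton RHS = n − k + 1 = 7, slack = -1, bound violated (no such code; not MDS).

Singleton bound: d ≤ n − k + 1.
Here n = 9, k = 3, so n − k + 1 = 7.
Given d = 8, check d ≤ 7: NO.
Slack = (n − k + 1) − d = -1.
The slack is negative: d = 8 exceeds n − k + 1 = 7 by 1, so the Singleton bound is violated and no linear [9, 3, 8]_16 code can exist. In particular it is not MDS (MDS requires d = n − k + 1 exactly).
Description: the claimed parameters are [9, 3, 8]_16; such a code would be impossible (violates the Singleton bound).


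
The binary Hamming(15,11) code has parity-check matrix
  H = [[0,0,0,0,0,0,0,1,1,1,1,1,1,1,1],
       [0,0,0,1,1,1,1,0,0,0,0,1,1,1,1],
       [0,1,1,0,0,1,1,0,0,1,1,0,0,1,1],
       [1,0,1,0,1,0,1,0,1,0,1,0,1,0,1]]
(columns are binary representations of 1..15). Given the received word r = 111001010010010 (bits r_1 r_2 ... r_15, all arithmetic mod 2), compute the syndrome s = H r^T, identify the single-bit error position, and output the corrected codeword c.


s = (1, 0, 1, 1)^T, error position = 11, corrected codeword c = 111001010000010

Compute s = H r^T mod 2 one row at a time:
  s_1 = 1 + 0 + 0 + 1 + 0 + 0 + 1 + 0 = 3 ≡ 1 (mod 2).
  s_2 = 0 + 0 + 1 + 0 + 0 + 0 + 1 + 0 = 2 ≡ 0 (mod 2).
  s_3 = 1 + 1 + 1 + 0 + 0 + 1 + 1 + 0 = 5 ≡ 1 (mod 2).
  s_4 = 1 + 1 + 0 + 0 + 0 + 1 + 0 + 0 = 3 ≡ 1 (mod 2).
s = (1, 0, 1, 1)^T — this equals column 11 of H (binary 1011), so error is at position 11.
Correct: flip bit 11 of r = 111001010010010 to get c = 111001010000010.


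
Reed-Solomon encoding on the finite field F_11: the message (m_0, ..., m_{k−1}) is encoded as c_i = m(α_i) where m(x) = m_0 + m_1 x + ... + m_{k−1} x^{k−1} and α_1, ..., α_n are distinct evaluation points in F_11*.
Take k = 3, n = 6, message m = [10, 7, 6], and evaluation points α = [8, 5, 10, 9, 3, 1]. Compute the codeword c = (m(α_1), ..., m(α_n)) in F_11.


c = [10, 8, 9, 9, 8, 1]

Message polynomial: m(x) = 10 + 7·x + 6·x^2 (mod 11).
For each evaluation point α_i, compute m(α_i) mod 11:
  α_1 = 8: Horner steps 6 → 0 → 10, so m(8) = 10.
  α_2 = 5: Horner steps 6 → 4 → 8, so m(5) = 8.
  α_3 = 10: Horner steps 6 → 1 → 9, so m(10) = 9.
  α_4 = 9: Horner steps 6 → 6 → 9, so m(9) = 9.
  α_5 = 3: Horner steps 6 → 3 → 8, so m(3) = 8.
  α_6 = 1: Horner steps 6 → 2 → 1, so m(1) = 1.
Codeword c = [10, 8, 9, 9, 8, 1] ∈ F_11^6.


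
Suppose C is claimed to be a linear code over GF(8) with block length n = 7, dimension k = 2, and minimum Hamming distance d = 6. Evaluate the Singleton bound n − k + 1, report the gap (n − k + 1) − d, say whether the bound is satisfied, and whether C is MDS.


Singleton RHS = n − k + 1 = 6, slack = 0, bound satisfied, MDS.

Singleton bound: d ≤ n − k + 1.
Here n = 7, k = 2, so n − k + 1 = 6.
Given d = 6, check d ≤ 6: YES.
Slack = (n − k + 1) − d = 0.
The code is MDS (slack = 0).
Description: the claimed parameters are [7, 2, 6]_8; such a code would be MDS (meets Singleton bound).


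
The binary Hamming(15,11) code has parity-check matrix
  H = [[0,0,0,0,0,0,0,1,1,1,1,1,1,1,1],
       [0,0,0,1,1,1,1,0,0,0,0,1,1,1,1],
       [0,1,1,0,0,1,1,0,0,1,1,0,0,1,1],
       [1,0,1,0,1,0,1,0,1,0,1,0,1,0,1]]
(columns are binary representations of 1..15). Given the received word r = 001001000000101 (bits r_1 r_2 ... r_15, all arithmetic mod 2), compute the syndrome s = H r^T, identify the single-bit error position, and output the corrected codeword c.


s = (0, 1, 1, 1)^T, error position = 7, corrected codeword c = 001001100000101

Compute s = H r^T mod 2 one row at a time:
  s_1 = 0 + 0 + 0 + 0 + 0 + 1 + 0 + 1 = 2 ≡ 0 (mod 2).
  s_2 = 0 + 0 + 1 + 0 + 0 + 1 + 0 + 1 = 3 ≡ 1 (mod 2).
  s_3 = 0 + 1 + 1 + 0 + 0 + 0 + 0 + 1 = 3 ≡ 1 (mod 2).
  s_4 = 0 + 1 + 0 + 0 + 0 + 0 + 1 + 1 = 3 ≡ 1 (mod 2).
s = (0, 1, 1, 1)^T — this equals column 7 of H (binary 0111), so error is at position 7.
Correct: flip bit 7 of r = 001001000000101 to get c = 001001100000101.


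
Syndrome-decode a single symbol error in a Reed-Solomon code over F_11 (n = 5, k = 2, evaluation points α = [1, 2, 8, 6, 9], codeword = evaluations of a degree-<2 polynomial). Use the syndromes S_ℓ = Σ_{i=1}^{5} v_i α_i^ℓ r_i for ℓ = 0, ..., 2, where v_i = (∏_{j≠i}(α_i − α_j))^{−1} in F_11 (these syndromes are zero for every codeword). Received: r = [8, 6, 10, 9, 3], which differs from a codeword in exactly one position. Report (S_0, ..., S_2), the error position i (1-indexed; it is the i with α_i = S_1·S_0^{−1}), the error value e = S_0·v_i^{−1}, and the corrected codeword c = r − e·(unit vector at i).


S = (4, 10, 3), error at position 3, error magnitude e = 5, c = [8, 6, 5, 9, 3].

Step 1: column multipliers v_i = (∏_{j≠i}(α_i − α_j))^{−1} mod 11.
  i = 1 (α = 1): (1−2)(1−8)(1−6)(1−9) = (−1)·(−7)·(−5)·(−8) = 280 ≡ 5, so v_1 = 5^{−1} = 9 (mod 11).
  i = 2 (α = 2): (2−1)(2−8)(2−6)(2−9) = 1·(−6)·(−4)·(−7) = −168 ≡ 8, so v_2 = 8^{−1} = 7 (mod 11).
  i = 3 (α = 8): (8−1)(8−2)(8−6)(8−9) = 7·6·2·(−1) = −84 ≡ 4, so v_3 = 4^{−1} = 3 (mod 11).
  i = 4 (α = 6): (6−1)(6−2)(6−8)(6−9) = 5·4·(−2)·(−3) = 120 ≡ 10, so v_4 = 10^{−1} = 10 (mod 11).
  i = 5 (α = 9): (9−1)(9−2)(9−8)(9−6) = 8·7·1·3 = 168 ≡ 3, so v_5 = 3^{−1} = 4 (mod 11).
  v = [9, 7, 3, 10, 4].
Step 2: syndromes of r = [8, 6, 10, 9, 3] (all sums mod 11).
  S_0 = Σ v_i r_i = 9·8 + 7·6 + 3·10 + 10·9 + 4·3 = 246 ≡ 4.
  S_1 = Σ v_i α_i r_i = 9·1·8 + 7·2·6 + 3·8·10 + 10·6·9 + 4·9·3 = 1044 ≡ 10.
  α_i^2 mod 11 = [1, 4, 9, 3, 4].
  S_2 = Σ v_i α_i^2 r_i = 9·1·8 + 7·4·6 + 3·9·10 + 10·3·9 + 4·4·3 = 828 ≡ 3.
  S = (4, 10, 3) ≠ 0, so r is not a codeword (an error is present).
Step 3: locate the error. For a single error e at position i, S_ℓ = v_i·e·α_i^ℓ, so α_err = S_1/S_0.
  S_0^{−1} = 4^{−1} = 3 (mod 11), so α_err = 10·3 = 30 ≡ 8 = α_3. Error position i = 3.
  Consistency check: S_2/S_1 = 3·10 = 30 ≡ 8 = α_err ✓ (single-error assumption holds).
Step 4: error magnitude e = S_0/v_3 = S_0·∏_{j≠3}(α_3 − α_j) = 4·4 = 16 ≡ 5 (mod 11).
Step 5: correct position 3: c_3 = r_3 − e = 10 − 5 ≡ 5 (mod 11). Hence c = [8, 6, 5, 9, 3].
  Check: interpolating c through the α_i gives m(x) = 10 + 9·x (degree < 2) with m(α_i) = c_i for every i, so c is indeed a codeword.


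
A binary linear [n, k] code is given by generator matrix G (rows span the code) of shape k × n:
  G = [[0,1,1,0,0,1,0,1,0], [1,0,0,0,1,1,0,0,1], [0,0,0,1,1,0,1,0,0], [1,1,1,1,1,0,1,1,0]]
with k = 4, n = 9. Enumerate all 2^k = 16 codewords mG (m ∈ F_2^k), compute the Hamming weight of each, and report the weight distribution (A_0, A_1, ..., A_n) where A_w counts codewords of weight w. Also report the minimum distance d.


Weight distribution: A_0 = 1, A_2 = 2, A_3 = 2, A_4 = 3, A_5 = 2, A_6 = 2, A_7 = 4. Minimum distance d = 2.

Enumerate all 2^4 = 16 messages m ∈ F_2^4.
For each, compute codeword c = mG in F_2^9, then tally its weight.
  m = 0000 → c = 000000000, weight = 0.
  m = 1000 → c = 011001010, weight = 4.
  m = 0100 → c = 100011001, weight = 4.
  m = 1100 → c = 111010011, weight = 6.
  m = 0010 → c = 000110100, weight = 3.
  m = 1010 → c = 011111110, weight = 7.
  m = 0110 → c = 100101101, weight = 5.
  m = 1110 → c = 111100111, weight = 7.
  m = 0001 → c = 111110110, weight = 7.
  m = 1001 → c = 100111100, weight = 5.
  m = 0101 → c = 011101111, weight = 7.
  m = 1101 → c = 000100101, weight = 3.
  m = 0011 → c = 111000010, weight = 4.
  m = 1011 → c = 100001000, weight = 2.
  m = 0111 → c = 011011011, weight = 6.
  m = 1111 → c = 000010001, weight = 2.
Tally weights:
  weight 0: 1 codewords.
  weight 2: 2 codewords.
  weight 3: 2 codewords.
  weight 4: 3 codewords.
  weight 5: 2 codewords.
  weight 6: 2 codewords.
  weight 7: 4 codewords.
Minimum distance d = smallest w > 0 with A_w > 0 = 2.
Sanity: Σ A_w = 16 = 2^4 = 16 ✓.


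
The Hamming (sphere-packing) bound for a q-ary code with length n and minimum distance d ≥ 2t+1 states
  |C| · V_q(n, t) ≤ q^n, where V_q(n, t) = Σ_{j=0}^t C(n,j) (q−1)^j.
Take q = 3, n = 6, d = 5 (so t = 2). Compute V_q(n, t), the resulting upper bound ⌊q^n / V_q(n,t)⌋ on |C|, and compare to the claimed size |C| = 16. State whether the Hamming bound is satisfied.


V_q(n, t) = 73, q^n = 729, Hamming bound = 9, |C| = 16 > bound (violated).

Step 1: Compute V_q(n, t) = Σ_{j=0}^2 C(n, j) (q−1)^j.
  j = 0: C(6,0)·(2)^0 = 1·1 = 1.
  j = 1: C(6,1)·(2)^1 = 6·2 = 12.
  j = 2: C(6,2)·(2)^2 = 15·4 = 60.
  V_q(n, t) = 1 + 12 + 60 = 73.
Step 2: q^n = 3^6 = 729.
Step 3: Hamming bound ⌊q^n / V_q(n,t)⌋ = ⌊729/73⌋ = 9.
Step 4: Compare |C| = 16 to 9: violated.
The claimed |C| lies above the Hamming bound, so no 3-ary code of length 6 with d ≥ 5 can have 16 codewords.


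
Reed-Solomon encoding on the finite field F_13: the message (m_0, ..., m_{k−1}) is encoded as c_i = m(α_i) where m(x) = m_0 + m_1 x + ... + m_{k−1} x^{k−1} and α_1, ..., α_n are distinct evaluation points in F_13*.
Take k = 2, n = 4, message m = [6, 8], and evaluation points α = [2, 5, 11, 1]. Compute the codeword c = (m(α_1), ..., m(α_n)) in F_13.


c = [9, 7, 3, 1]

Message polynomial: m(x) = 6 + 8·x (mod 13).
For each evaluation point α_i, compute m(α_i) mod 13:
  α_1 = 2: Horner steps 8 → 9, so m(2) = 9.
  α_2 = 5: Horner steps 8 → 7, so m(5) = 7.
  α_3 = 11: Horner steps 8 → 3, so m(11) = 3.
  α_4 = 1: Horner steps 8 → 1, so m(1) = 1.
Codeword c = [9, 7, 3, 1] ∈ F_13^4.


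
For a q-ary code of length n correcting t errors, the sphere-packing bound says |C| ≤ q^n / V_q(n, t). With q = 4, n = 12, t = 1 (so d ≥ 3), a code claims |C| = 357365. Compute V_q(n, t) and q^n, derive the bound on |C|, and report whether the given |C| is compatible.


V_q(n, t) = 37, q^n = 16777216, Hamming bound = 453438, |C| = 357365 ≤ bound (satisfied).

Step 1: Compute V_q(n, t) = Σ_{j=0}^1 C(n, j) (q−1)^j.
  j = 0: C(12,0)·(3)^0 = 1·1 = 1.
  j = 1: C(12,1)·(3)^1 = 12·3 = 36.
  V_q(n, t) = 1 + 36 = 37.
Step 2: q^n = 4^12 = 16777216.
Step 3: Hamming bound ⌊q^n / V_q(n,t)⌋ = ⌊16777216/37⌋ = 453438.
Step 4: Compare |C| = 357365 to 453438: satisfied.
The claimed |C| lies below the Hamming bound.
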